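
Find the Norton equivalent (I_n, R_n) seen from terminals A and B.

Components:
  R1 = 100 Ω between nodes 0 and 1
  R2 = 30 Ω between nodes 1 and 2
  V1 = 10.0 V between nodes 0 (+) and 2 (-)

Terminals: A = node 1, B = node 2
Find the Thévenin equivalent first; then I_n = V_th/R_th and R_n = R_th.
Step 1 — V_th is the open-circuit voltage V_A - V_B (nothing connected across the terminals).
Nodal analysis, taking node 2 as the 0 V reference.
Source V1 fixes V_0 = 10 V.
KCL at each unknown node (sum of currents leaving = 0; resistances in Ω):
  Node 1: (V_1 - 10)/100 + (V_1 - 0)/30 = 0
Collecting terms: 0.04333 × V_1 = 0.1  =>  V_1 = 2.308 V
V_th = V_1 - V_2 = 2.308 - 0 = 2.308 V
Step 2 — R_th: zero the source — replace V1 by a short circuit (node 2 merges into node 0) — and find the resistance seen between A (node 1) and B (node 0).
Reduce the network between node 1 (A) and node 0 (B) by series/parallel combination:
  Rp1 = R1 ‖ R2 (parallel, both between nodes 0 and 1) = 1/(1/100 + 1/30) = 23.08 Ω
R_th = 23.08 Ω
I_n = V_th/R_th = 2.308/23.08 = 0.1 A, and R_n = R_th = 23.08 Ω

Final answer: I_n = 0.1 A, R_n = 23.08 Ω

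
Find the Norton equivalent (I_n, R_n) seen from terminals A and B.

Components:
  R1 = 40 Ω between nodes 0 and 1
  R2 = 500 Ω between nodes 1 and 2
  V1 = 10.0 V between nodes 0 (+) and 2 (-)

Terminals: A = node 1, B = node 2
Find the Thévenin equivalent first; then I_n = V_th/R_th and R_n = R_th.
Step 1 — V_th is the open-circuit voltage V_A - V_B (nothing connected across the terminals).
Nodal analysis, taking node 2 as the 0 V reference.
Source V1 fixes V_0 = 10 V.
KCL at each unknown node (sum of currents leaving = 0; resistances in Ω):
  Node 1: (V_1 - 10)/40 + (V_1 - 0)/500 = 0
Collecting terms: 0.027 × V_1 = 0.25  =>  V_1 = 9.259 V
V_th = V_1 - V_2 = 9.259 - 0 = 9.259 V
Step 2 — R_th: zero the source — replace V1 by a short circuit (node 2 merges into node 0) — and find the resistance seen between A (node 1) and B (node 0).
Reduce the network between node 1 (A) and node 0 (B) by series/parallel combination:
  Rp1 = R1 ‖ R2 (parallel, both between nodes 0 and 1) = 1/(1/40 + 1/500) = 37.04 Ω
R_th = 37.04 Ω
I_n = V_th/R_th = 9.259/37.04 = 0.25 A, and R_n = R_th = 37.04 Ω

Final answer: I_n = 0.25 A, R_n = 37.04 Ω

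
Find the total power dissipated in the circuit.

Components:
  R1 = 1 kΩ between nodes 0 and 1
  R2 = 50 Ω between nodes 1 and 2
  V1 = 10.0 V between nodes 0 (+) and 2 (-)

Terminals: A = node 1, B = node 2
Nodal analysis, taking node 2 as the 0 V reference.
Source V1 fixes V_0 = 10 V.
KCL at each unknown node (sum of currents leaving = 0; resistances in Ω):
  Node 1: (V_1 - 10)/1000 + (V_1 - 0)/50 = 0
Collecting terms: 0.021 × V_1 = 0.01  =>  V_1 = 0.4762 V
Power in each resistor, P = (ΔV)²/R:
  P_R1 = (10 - 0.4762)²/1000 = 0.0907 W
  P_R2 = (0.4762 - 0)²/50 = 0.004535 W
P_total = P_R1 + P_R2 = 0.09524 W

Final answer: 0.09524 W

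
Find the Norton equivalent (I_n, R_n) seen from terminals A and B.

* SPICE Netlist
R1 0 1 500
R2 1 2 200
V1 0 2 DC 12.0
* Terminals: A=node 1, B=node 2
Find the Thévenin equivalent first; then I_n = V_th/R_th and R_n = R_th.
Step 1 — V_th is the open-circuit voltage V_A - V_B (nothing connected across the terminals).
Nodal analysis, taking node 2 as the 0 V reference.
Source V1 fixes V_0 = 12 V.
KCL at each unknown node (sum of currents leaving = 0; resistances in Ω):
  Node 1: (V_1 - 12)/500 + (V_1 - 0)/200 = 0
Collecting terms: 0.007 × V_1 = 0.024  =>  V_1 = 3.429 V
V_th = V_1 - V_2 = 3.429 - 0 = 3.429 V
Step 2 — R_th: zero the source — replace V1 by a short circuit (node 2 merges into node 0) — and find the resistance seen between A (node 1) and B (node 0).
Reduce the network between node 1 (A) and node 0 (B) by series/parallel combination:
  Rp1 = R1 ‖ R2 (parallel, both between nodes 0 and 1) = 1/(1/500 + 1/200) = 142.9 Ω
R_th = 142.9 Ω
I_n = V_th/R_th = 3.429/142.9 = 0.024 A, and R_n = R_th = 142.9 Ω

Final answer: I_n = 0.024 A, R_n = 142.9 Ω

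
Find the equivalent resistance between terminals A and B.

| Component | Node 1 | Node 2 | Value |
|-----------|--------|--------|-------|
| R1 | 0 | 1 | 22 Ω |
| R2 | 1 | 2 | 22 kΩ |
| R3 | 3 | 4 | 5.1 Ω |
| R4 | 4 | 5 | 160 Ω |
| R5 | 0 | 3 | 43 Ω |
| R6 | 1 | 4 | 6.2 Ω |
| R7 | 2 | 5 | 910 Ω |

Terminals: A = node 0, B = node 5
The network is not a plain series/parallel combination. Inject a 1 A test current into terminal A (node 0) and return it from terminal B (node 5); then R_eq = V_A / (1 A).
Nodal analysis, taking node 5 as the 0 V reference.
Current source I_test pushes 1 A into node 0 and draws it out of node 5.
KCL at each unknown node (sum of currents leaving = 0; resistances in Ω):
  Node 0: (V_0 - V_1)/22 + (V_0 - V_3)/43 - 1 = 0
  Node 1: (V_1 - V_0)/22 + (V_1 - V_2)/22000 + (V_1 - V_4)/6.2 = 0
  Node 2: (V_2 - V_1)/22000 + (V_2 - 0)/910 = 0
  Node 3: (V_3 - V_0)/43 + (V_3 - V_4)/5.1 = 0
  Node 4: (V_4 - V_1)/6.2 + (V_4 - V_3)/5.1 + (V_4 - 0)/160 = 0
Collecting terms (coefficients in siemens):
  0.06871·V_0 - 0.04545·V_1 - 0.02326·V_3 = 1
  0.2068·V_1 - 0.04545·V_0 - 0.00004545·V_2 - 0.1613·V_4 = 0
  0.001144·V_2 - 0.00004545·V_1 = 0
  0.2193·V_3 - 0.02326·V_0 - 0.1961·V_4 = 0
  0.3636·V_4 - 0.1613·V_1 - 0.1961·V_3 = 0
Solving these 5 simultaneous equations (Gaussian elimination) gives:
  V_0 = 176.6 V, V_1 = 162.7 V, V_2 = 6.464 V, V_3 = 160.7 V
  V_4 = 158.9 V
R_eq = V_0 / 1 A = 176.6 Ω

Final answer: 176.6 Ω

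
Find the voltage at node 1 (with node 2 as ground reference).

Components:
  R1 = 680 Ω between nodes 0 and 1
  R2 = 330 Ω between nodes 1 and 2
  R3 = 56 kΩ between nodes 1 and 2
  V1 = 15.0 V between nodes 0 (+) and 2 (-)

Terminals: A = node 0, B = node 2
Nodal analysis, taking node 2 as the 0 V reference.
Source V1 fixes V_0 = 15 V.
KCL at each unknown node (sum of currents leaving = 0; resistances in Ω):
  Node 1: (V_1 - 15)/680 + (V_1 - 0)/330 + (V_1 - 0)/56000 = 0
Collecting terms: 0.004519 × V_1 = 0.02206  =>  V_1 = 4.882 V
The requested potential is V_1 = 4.882 V.

Final answer: V_1 = 4.882 V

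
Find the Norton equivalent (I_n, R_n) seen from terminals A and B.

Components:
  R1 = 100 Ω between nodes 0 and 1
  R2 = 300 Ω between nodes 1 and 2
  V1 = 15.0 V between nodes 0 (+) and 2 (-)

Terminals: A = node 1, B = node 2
Find the Thévenin equivalent first; then I_n = V_th/R_th and R_n = R_th.
Step 1 — V_th is the open-circuit voltage V_A - V_B (nothing connected across the terminals).
Nodal analysis, taking node 2 as the 0 V reference.
Source V1 fixes V_0 = 15 V.
KCL at each unknown node (sum of currents leaving = 0; resistances in Ω):
  Node 1: (V_1 - 15)/100 + (V_1 - 0)/300 = 0
Collecting terms: 0.01333 × V_1 = 0.15  =>  V_1 = 11.25 V
V_th = V_1 - V_2 = 11.25 - 0 = 11.25 V
Step 2 — R_th: zero the source — replace V1 by a short circuit (node 2 merges into node 0) — and find the resistance seen between A (node 1) and B (node 0).
Reduce the network between node 1 (A) and node 0 (B) by series/parallel combination:
  Rp1 = R1 ‖ R2 (parallel, both between nodes 0 and 1) = 1/(1/100 + 1/300) = 75 Ω
R_th = 75 Ω
I_n = V_th/R_th = 11.25/75 = 0.15 A, and R_n = R_th = 75 Ω

Final answer: I_n = 0.15 A, R_n = 75 Ω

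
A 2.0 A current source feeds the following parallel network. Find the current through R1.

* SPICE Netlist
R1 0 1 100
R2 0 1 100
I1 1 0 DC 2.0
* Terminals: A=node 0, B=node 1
All resistors sit directly between nodes 0 and 1, so they are in parallel and share one voltage V; the full source current 2 A splits among them.
1/R_par = 1/100 + 1/100 = 0.02 S  =>  R_par = 50 Ω
V = I × R_par = 2 × 50 = 100 V
I_R1 = V/R1 = 100/100 = 1 A

Final answer: 1 A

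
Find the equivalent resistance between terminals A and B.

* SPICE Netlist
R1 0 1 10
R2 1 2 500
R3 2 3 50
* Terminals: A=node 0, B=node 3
Reduce the network between node 0 (A) and node 3 (B) by series/parallel combination:
  Rs1 = R1 + R2 (series, joined only at node 1) = 10 + 500 = 510 Ω
  Rs2 = R3 + Rs1 (series, joined only at node 2) = 50 + 510 = 560 Ω
R_eq = 560 Ω

Final answer: 560 Ω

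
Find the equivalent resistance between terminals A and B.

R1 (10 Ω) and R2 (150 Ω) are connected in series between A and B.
Reduce the network between node 0 (A) and node 2 (B) by series/parallel combination:
  Rs1 = R1 + R2 (series, joined only at node 1) = 10 + 150 = 160 Ω
R_eq = 160 Ω

Final answer: 160 Ω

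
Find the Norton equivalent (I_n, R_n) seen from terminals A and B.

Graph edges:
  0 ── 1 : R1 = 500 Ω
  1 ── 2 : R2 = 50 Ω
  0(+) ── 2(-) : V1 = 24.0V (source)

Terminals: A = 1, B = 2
Find the Thévenin equivalent first; then I_n = V_th/R_th and R_n = R_th.
Step 1 — V_th is the open-circuit voltage V_A - V_B (nothing connected across the terminals).
Nodal analysis, taking node 2 as the 0 V reference.
Source V1 fixes V_0 = 24 V.
KCL at each unknown node (sum of currents leaving = 0; resistances in Ω):
  Node 1: (V_1 - 24)/500 + (V_1 - 0)/50 = 0
Collecting terms: 0.022 × V_1 = 0.048  =>  V_1 = 2.182 V
V_th = V_1 - V_2 = 2.182 - 0 = 2.182 V
Step 2 — R_th: zero the source — replace V1 by a short circuit (node 2 merges into node 0) — and find the resistance seen between A (node 1) and B (node 0).
Reduce the network between node 1 (A) and node 0 (B) by series/parallel combination:
  Rp1 = R1 ‖ R2 (parallel, both between nodes 0 and 1) = 1/(1/500 + 1/50) = 45.45 Ω
R_th = 45.45 Ω
I_n = V_th/R_th = 2.182/45.45 = 0.048 A, and R_n = R_th = 45.45 Ω

Final answer: I_n = 0.048 A, R_n = 45.45 Ω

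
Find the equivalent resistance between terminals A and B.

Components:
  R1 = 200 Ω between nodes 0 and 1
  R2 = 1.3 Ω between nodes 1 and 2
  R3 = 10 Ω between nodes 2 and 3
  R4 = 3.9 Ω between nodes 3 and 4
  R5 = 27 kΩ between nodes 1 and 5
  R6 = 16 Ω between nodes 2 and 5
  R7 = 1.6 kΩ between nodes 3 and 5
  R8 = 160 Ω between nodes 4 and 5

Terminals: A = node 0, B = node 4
The network is not a plain series/parallel combination. Inject a 1 A test current into terminal A (node 0) and return it from terminal B (node 4); then R_eq = V_A / (1 A).
Nodal analysis, taking node 4 as the 0 V reference.
Current source I_test pushes 1 A into node 0 and draws it out of node 4.
KCL at each unknown node (sum of currents leaving = 0; resistances in Ω):
  Node 0: (V_0 - V_1)/200 - 1 = 0
  Node 1: (V_1 - V_0)/200 + (V_1 - V_2)/1.3 + (V_1 - V_5)/27000 = 0
  Node 2: (V_2 - V_1)/1.3 + (V_2 - V_3)/10 + (V_2 - V_5)/16 = 0
  Node 3: (V_3 - V_2)/10 + (V_3 - 0)/3.9 + (V_3 - V_5)/1600 = 0
  Node 5: (V_5 - V_1)/27000 + (V_5 - V_2)/16 + (V_5 - V_3)/1600 + (V_5 - 0)/160 = 0
Collecting terms (coefficients in siemens):
  0.005·V_0 - 0.005·V_1 = 1
  0.7743·V_1 - 0.005·V_0 - 0.7692·V_2 - 0.00003704·V_5 = 0
  0.9317·V_2 - 0.7692·V_1 - 0.1·V_3 - 0.0625·V_5 = 0
  0.357·V_3 - 0.1·V_2 - 0.000625·V_5 = 0
  0.06941·V_5 - 0.00003704·V_1 - 0.0625·V_2 - 0.000625·V_3 = 0
Solving these 5 simultaneous equations (Gaussian elimination) gives:
  V_0 = 214.1 V, V_1 = 14.14 V, V_2 = 12.84 V, V_3 = 3.617 V
  V_5 = 11.6 V
R_eq = V_0 / 1 A = 214.1 Ω

Final answer: 214.1 Ω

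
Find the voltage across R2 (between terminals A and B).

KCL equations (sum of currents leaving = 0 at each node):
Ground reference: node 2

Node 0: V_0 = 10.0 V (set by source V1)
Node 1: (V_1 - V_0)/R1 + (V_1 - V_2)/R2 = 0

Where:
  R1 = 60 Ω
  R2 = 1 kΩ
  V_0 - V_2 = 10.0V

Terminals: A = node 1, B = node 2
R1 and R2 are in series across V1 (node 0 → node 1 → node 2), and the output A–B is taken across R2, so this is a voltage divider.
Series current: I = V1/(R1 + R2) = 10/(60 + 1000) = 10/1060 = 0.009434 A
V_R2 = I × R2 = V1 × R2/(R1 + R2) = 10 × 1000/1060 = 9.434 V

Final answer: 9.434 V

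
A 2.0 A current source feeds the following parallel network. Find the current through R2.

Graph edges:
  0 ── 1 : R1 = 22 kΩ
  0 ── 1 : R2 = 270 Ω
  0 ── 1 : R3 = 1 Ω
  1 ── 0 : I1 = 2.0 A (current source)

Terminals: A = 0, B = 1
All resistors sit directly between nodes 0 and 1, so they are in parallel and share one voltage V; the full source current 2 A splits among them.
1/R_par = 1/22000 + 1/270 + 1/1 = 1.004 S  =>  R_par = 0.9963 Ω
V = I × R_par = 2 × 0.9963 = 1.993 V
I_R2 = V/R2 = 1.993/270 = 0.00738 A

Final answer: 0.00738 A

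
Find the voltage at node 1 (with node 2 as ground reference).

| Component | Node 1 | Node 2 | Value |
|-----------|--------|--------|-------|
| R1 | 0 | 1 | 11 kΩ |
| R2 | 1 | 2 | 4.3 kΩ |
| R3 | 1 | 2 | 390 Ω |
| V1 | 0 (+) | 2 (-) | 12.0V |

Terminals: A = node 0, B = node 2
Nodal analysis, taking node 2 as the 0 V reference.
Source V1 fixes V_0 = 12 V.
KCL at each unknown node (sum of currents leaving = 0; resistances in Ω):
  Node 1: (V_1 - 12)/11000 + (V_1 - 0)/4300 + (V_1 - 0)/390 = 0
Collecting terms: 0.002888 × V_1 = 0.001091  =>  V_1 = 0.3778 V
The requested potential is V_1 = 0.3778 V.

Final answer: V_1 = 0.3778 V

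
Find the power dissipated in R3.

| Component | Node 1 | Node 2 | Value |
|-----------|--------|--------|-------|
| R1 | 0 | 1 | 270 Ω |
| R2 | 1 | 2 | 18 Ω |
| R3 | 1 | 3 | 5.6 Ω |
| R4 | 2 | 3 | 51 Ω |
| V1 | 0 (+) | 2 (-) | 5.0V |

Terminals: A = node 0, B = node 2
Nodal analysis, taking node 2 as the 0 V reference.
Source V1 fixes V_0 = 5 V.
KCL at each unknown node (sum of currents leaving = 0; resistances in Ω):
  Node 1: (V_1 - 5)/270 + (V_1 - 0)/18 + (V_1 - V_3)/5.6 = 0
  Node 3: (V_3 - V_1)/5.6 + (V_3 - 0)/51 = 0
Collecting terms (coefficients in siemens):
  0.2378·V_1 - 0.1786·V_3 = 0.01852
  0.1982·V_3 - 0.1786·V_1 = 0
Determinant D = (0.2378)(0.1982) - (-0.1786)(-0.1786) = 0.01525
V_1 = [(0.01852)(0.1982) - (-0.1786)(0)]/D = 0.2407 V
V_3 = [(0.2378)(0) - (0.01852)(-0.1786)]/D = 0.2169 V
I_R3 = (V_1 - V_3)/R3 = (0.2407 - 0.2169)/5.6 = 0.004253 A
P_R3 = I_R3² × R3 = (0.004253)² × 5.6 = 0.0001013 W

Final answer: 0.0001013 W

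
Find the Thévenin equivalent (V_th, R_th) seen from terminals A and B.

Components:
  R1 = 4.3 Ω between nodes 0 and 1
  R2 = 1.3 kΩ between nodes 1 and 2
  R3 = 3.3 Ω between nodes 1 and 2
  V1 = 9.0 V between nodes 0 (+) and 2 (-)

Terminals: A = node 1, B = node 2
Step 1 — V_th is the open-circuit voltage V_A - V_B (nothing connected across the terminals).
Nodal analysis, taking node 2 as the 0 V reference.
Source V1 fixes V_0 = 9 V.
KCL at each unknown node (sum of currents leaving = 0; resistances in Ω):
  Node 1: (V_1 - 9)/4.3 + (V_1 - 0)/1300 + (V_1 - 0)/3.3 = 0
Collecting terms: 0.5364 × V_1 = 2.093  =>  V_1 = 3.902 V
V_th = V_1 - V_2 = 3.902 - 0 = 3.902 V
Step 2 — R_th: zero the source — replace V1 by a short circuit (node 2 merges into node 0) — and find the resistance seen between A (node 1) and B (node 0).
Reduce the network between node 1 (A) and node 0 (B) by series/parallel combination:
  Rp1 = R1 ‖ R2 ‖ R3 (parallel, all between nodes 0 and 1) = 1/(1/4.3 + 1/1300 + 1/3.3) = 1.864 Ω
R_th = 1.864 Ω

Final answer: V_th = 3.902 V, R_th = 1.864 Ω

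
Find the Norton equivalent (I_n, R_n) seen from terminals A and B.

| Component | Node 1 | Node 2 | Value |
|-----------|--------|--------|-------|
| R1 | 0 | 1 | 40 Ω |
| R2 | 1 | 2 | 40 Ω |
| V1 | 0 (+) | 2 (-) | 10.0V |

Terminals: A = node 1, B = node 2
Find the Thévenin equivalent first; then I_n = V_th/R_th and R_n = R_th.
Step 1 — V_th is the open-circuit voltage V_A - V_B (nothing connected across the terminals).
Nodal analysis, taking node 2 as the 0 V reference.
Source V1 fixes V_0 = 10 V.
KCL at each unknown node (sum of currents leaving = 0; resistances in Ω):
  Node 1: (V_1 - 10)/40 + (V_1 - 0)/40 = 0
Collecting terms: 0.05 × V_1 = 0.25  =>  V_1 = 5 V
V_th = V_1 - V_2 = 5 - 0 = 5 V
Step 2 — R_th: zero the source — replace V1 by a short circuit (node 2 merges into node 0) — and find the resistance seen between A (node 1) and B (node 0).
Reduce the network between node 1 (A) and node 0 (B) by series/parallel combination:
  Rp1 = R1 ‖ R2 (parallel, both between nodes 0 and 1) = 1/(1/40 + 1/40) = 20 Ω
R_th = 20 Ω
I_n = V_th/R_th = 5/20 = 0.25 A, and R_n = R_th = 20 Ω

Final answer: I_n = 0.25 A, R_n = 20 Ω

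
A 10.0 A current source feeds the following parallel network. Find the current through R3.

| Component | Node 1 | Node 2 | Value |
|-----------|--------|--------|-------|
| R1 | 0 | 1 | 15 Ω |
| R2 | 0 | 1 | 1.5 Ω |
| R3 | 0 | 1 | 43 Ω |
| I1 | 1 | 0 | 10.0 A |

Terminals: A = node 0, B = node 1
All resistors sit directly between nodes 0 and 1, so they are in parallel and share one voltage V; the full source current 10 A splits among them.
1/R_par = 1/15 + 1/1.5 + 1/43 = 0.7566 S  =>  R_par = 1.322 Ω
V = I × R_par = 10 × 1.322 = 13.22 V
I_R3 = V/R3 = 13.22/43 = 0.3074 A

Final answer: 0.3074 A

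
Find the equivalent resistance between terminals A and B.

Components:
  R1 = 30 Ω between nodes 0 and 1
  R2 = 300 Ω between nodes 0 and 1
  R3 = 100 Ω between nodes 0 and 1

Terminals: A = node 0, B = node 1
Reduce the network between node 0 (A) and node 1 (B) by series/parallel combination:
  Rp1 = R1 ‖ R2 ‖ R3 (parallel, all between nodes 0 and 1) = 1/(1/30 + 1/300 + 1/100) = 21.43 Ω
R_eq = 21.43 Ω

Final answer: 21.43 Ω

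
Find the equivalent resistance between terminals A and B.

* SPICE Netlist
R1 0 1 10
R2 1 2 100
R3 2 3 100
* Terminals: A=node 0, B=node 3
Reduce the network between node 0 (A) and node 3 (B) by series/parallel combination:
  Rs1 = R1 + R2 (series, joined only at node 1) = 10 + 100 = 110 Ω
  Rs2 = R3 + Rs1 (series, joined only at node 2) = 100 + 110 = 210 Ω
R_eq = 210 Ω

Final answer: 210 Ω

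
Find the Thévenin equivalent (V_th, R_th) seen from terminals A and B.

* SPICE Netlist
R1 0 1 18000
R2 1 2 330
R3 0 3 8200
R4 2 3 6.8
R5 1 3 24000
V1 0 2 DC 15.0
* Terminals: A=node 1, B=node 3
Step 1 — V_th is the open-circuit voltage V_A - V_B (nothing connected across the terminals).
Nodal analysis, taking node 2 as the 0 V reference.
Source V1 fixes V_0 = 15 V.
KCL at each unknown node (sum of currents leaving = 0; resistances in Ω):
  Node 1: (V_1 - 15)/18000 + (V_1 - 0)/330 + (V_1 - V_3)/24000 = 0
  Node 3: (V_3 - 15)/8200 + (V_3 - 0)/6.8 + (V_3 - V_1)/24000 = 0
Collecting terms (coefficients in siemens):
  0.003128·V_1 - 0.00004167·V_3 = 0.0008333
  0.1472·V_3 - 0.00004167·V_1 = 0.001829
Determinant D = (0.003128)(0.1472) - (-0.00004167)(-0.00004167) = 0.0004604
V_1 = [(0.0008333)(0.1472) - (-0.00004167)(0.001829)]/D = 0.2666 V
V_3 = [(0.003128)(0.001829) - (0.0008333)(-0.00004167)]/D = 0.0125 V
V_th = V_1 - V_3 = 0.2666 - 0.0125 = 0.2541 V
Step 2 — R_th: zero the source — replace V1 by a short circuit (node 2 merges into node 0) — and find the resistance seen between A (node 1) and B (node 3).
Reduce the network between node 1 (A) and node 3 (B) by series/parallel combination:
  Rp1 = R1 ‖ R2 (parallel, both between nodes 0 and 1) = 1/(1/18000 + 1/330) = 324.1 Ω
  Rp2 = R3 ‖ R4 (parallel, both between nodes 0 and 3) = 1/(1/8200 + 1/6.8) = 6.794 Ω
  Rs1 = Rp1 + Rp2 (series, joined only at node 0) = 324.1 + 6.794 = 330.9 Ω
  Rp3 = R5 ‖ Rs1 (parallel, both between nodes 1 and 3) = 1/(1/24000 + 1/330.9) = 326.4 Ω
R_th = 326.4 Ω

Final answer: V_th = 0.2541 V, R_th = 326.4 Ω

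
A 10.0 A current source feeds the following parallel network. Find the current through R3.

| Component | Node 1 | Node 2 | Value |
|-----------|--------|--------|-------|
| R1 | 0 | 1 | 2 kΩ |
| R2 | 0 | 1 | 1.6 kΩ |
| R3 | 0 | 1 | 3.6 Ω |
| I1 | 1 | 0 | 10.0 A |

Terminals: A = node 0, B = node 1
All resistors sit directly between nodes 0 and 1, so they are in parallel and share one voltage V; the full source current 10 A splits among them.
1/R_par = 1/2000 + 1/1600 + 1/3.6 = 0.2789 S  =>  R_par = 3.585 Ω
V = I × R_par = 10 × 3.585 = 35.85 V
I_R3 = V/R3 = 35.85/3.6 = 9.96 A

Final answer: 9.96 A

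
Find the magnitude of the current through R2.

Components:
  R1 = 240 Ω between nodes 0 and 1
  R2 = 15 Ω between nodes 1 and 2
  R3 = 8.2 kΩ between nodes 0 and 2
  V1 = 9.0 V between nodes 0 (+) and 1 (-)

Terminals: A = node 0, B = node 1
Nodal analysis, taking node 1 as the 0 V reference.
Source V1 fixes V_0 = 9 V.
KCL at each unknown node (sum of currents leaving = 0; resistances in Ω):
  Node 2: (V_2 - 0)/15 + (V_2 - 9)/8200 = 0
Collecting terms: 0.06679 × V_2 = 0.001098  =>  V_2 = 0.01643 V
I_R2 = (V_1 - V_2)/R2 = (0 - 0.01643)/15 = -0.001096 A
|I_R2| = 0.001096 A

Final answer: |I_R2| = 0.001096 A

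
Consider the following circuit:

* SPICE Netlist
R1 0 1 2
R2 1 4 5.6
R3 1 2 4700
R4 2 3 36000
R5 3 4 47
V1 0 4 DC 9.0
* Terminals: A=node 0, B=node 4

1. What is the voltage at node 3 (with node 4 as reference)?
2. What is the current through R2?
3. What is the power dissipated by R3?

Nodal analysis, taking node 4 as the 0 V reference.
Source V1 fixes V_0 = 9 V.
KCL at each unknown node (sum of currents leaving = 0; resistances in Ω):
  Node 1: (V_1 - 9)/2 + (V_1 - 0)/5.6 + (V_1 - V_2)/4700 = 0
  Node 2: (V_2 - V_1)/4700 + (V_2 - V_3)/36000 = 0
  Node 3: (V_3 - V_2)/36000 + (V_3 - 0)/47 = 0
Collecting terms (coefficients in siemens):
  0.6788·V_1 - 0.0002128·V_2 = 4.5
  0.0002405·V_2 - 0.0002128·V_1 - 0.00002778·V_3 = 0
  0.0213·V_3 - 0.00002778·V_2 = 0
Solving these 3 simultaneous equations (Gaussian elimination) gives:
  V_1 = 6.631 V, V_2 = 5.866 V, V_3 = 0.007649 V
Part 1:
  Read off the nodal solution: V_3 = 0.007649 V
Part 2:
  I_R2 = (V_1 - V_4)/R2 = (6.631 - 0)/5.6 = 1.184 A
  Magnitude: I_R2 = 1.184 A
Part 3:
  I_R3 = (V_1 - V_2)/R3 = (6.631 - 5.866)/4700 = 0.0001627 A
  P_R3 = I_R3² × R3 = (0.0001627)² × 4700 = 0.0001245 W

Final answers:
1. V_3 = 0.007649 V
2. I_R2 = 1.184 A
3. P_R3 = 0.0001245 W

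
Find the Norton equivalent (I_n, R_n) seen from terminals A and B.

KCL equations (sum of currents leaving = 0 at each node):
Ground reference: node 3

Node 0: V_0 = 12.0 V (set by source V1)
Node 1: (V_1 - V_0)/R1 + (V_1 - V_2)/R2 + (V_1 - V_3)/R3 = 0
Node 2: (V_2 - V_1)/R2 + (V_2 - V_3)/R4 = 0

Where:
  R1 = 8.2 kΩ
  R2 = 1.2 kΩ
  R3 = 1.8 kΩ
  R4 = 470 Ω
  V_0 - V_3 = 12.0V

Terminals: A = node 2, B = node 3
Find the Thévenin equivalent first; then I_n = V_th/R_th and R_n = R_th.
Step 1 — V_th is the open-circuit voltage V_A - V_B (nothing connected across the terminals).
Nodal analysis, taking node 3 as the 0 V reference.
Source V1 fixes V_0 = 12 V.
KCL at each unknown node (sum of currents leaving = 0; resistances in Ω):
  Node 1: (V_1 - 12)/8200 + (V_1 - V_2)/1200 + (V_1 - 0)/1800 = 0
  Node 2: (V_2 - V_1)/1200 + (V_2 - 0)/470 = 0
Collecting terms (coefficients in siemens):
  0.001511·V_1 - 0.0008333·V_2 = 0.001463
  0.002961·V_2 - 0.0008333·V_1 = 0
Determinant D = (0.001511)(0.002961) - (-0.0008333)(-0.0008333) = 0.000003779
V_1 = [(0.001463)(0.002961) - (-0.0008333)(0)]/D = 1.147 V
V_2 = [(0.001511)(0) - (0.001463)(-0.0008333)]/D = 0.3227 V
V_th = V_2 - V_3 = 0.3227 - 0 = 0.3227 V
Step 2 — R_th: zero the source — replace V1 by a short circuit (node 3 merges into node 0) — and find the resistance seen between A (node 2) and B (node 0).
Reduce the network between node 2 (A) and node 0 (B) by series/parallel combination:
  Rp1 = R1 ‖ R3 (parallel, both between nodes 0 and 1) = 1/(1/8200 + 1/1800) = 1476 Ω
  Rs1 = R2 + Rp1 (series, joined only at node 1) = 1200 + 1476 = 2676 Ω
  Rp2 = R4 ‖ Rs1 (parallel, both between nodes 0 and 2) = 1/(1/470 + 1/2676) = 399.8 Ω
R_th = 399.8 Ω
I_n = V_th/R_th = 0.3227/399.8 = 0.0008072 A, and R_n = R_th = 399.8 Ω

Final answer: I_n = 0.0008072 A, R_n = 399.8 Ω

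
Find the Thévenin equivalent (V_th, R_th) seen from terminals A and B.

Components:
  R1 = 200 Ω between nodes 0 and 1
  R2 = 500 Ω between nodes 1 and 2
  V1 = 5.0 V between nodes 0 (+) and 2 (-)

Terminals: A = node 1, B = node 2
Step 1 — V_th is the open-circuit voltage V_A - V_B (nothing connected across the terminals).
Nodal analysis, taking node 2 as the 0 V reference.
Source V1 fixes V_0 = 5 V.
KCL at each unknown node (sum of currents leaving = 0; resistances in Ω):
  Node 1: (V_1 - 5)/200 + (V_1 - 0)/500 = 0
Collecting terms: 0.007 × V_1 = 0.025  =>  V_1 = 3.571 V
V_th = V_1 - V_2 = 3.571 - 0 = 3.571 V
Step 2 — R_th: zero the source — replace V1 by a short circuit (node 2 merges into node 0) — and find the resistance seen between A (node 1) and B (node 0).
Reduce the network between node 1 (A) and node 0 (B) by series/parallel combination:
  Rp1 = R1 ‖ R2 (parallel, both between nodes 0 and 1) = 1/(1/200 + 1/500) = 142.9 Ω
R_th = 142.9 Ω

Final answer: V_th = 3.571 V, R_th = 142.9 Ω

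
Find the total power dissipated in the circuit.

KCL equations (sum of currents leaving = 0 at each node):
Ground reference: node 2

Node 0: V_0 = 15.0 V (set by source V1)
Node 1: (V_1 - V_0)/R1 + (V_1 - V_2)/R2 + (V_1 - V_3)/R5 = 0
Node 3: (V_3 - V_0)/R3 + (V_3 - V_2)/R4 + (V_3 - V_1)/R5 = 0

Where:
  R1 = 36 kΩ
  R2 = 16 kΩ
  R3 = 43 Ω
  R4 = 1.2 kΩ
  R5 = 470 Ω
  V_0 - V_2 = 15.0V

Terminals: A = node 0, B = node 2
Nodal analysis, taking node 2 as the 0 V reference.
Source V1 fixes V_0 = 15 V.
KCL at each unknown node (sum of currents leaving = 0; resistances in Ω):
  Node 1: (V_1 - 15)/36000 + (V_1 - 0)/16000 + (V_1 - V_3)/470 = 0
  Node 3: (V_3 - 15)/43 + (V_3 - 0)/1200 + (V_3 - V_1)/470 = 0
Collecting terms (coefficients in siemens):
  0.002218·V_1 - 0.002128·V_3 = 0.0004167
  0.02622·V_3 - 0.002128·V_1 = 0.3488
Determinant D = (0.002218)(0.02622) - (-0.002128)(-0.002128) = 0.00005362
V_1 = [(0.0004167)(0.02622) - (-0.002128)(0.3488)]/D = 14.05 V
V_3 = [(0.002218)(0.3488) - (0.0004167)(-0.002128)]/D = 14.45 V
Power in each resistor, P = (ΔV)²/R:
  P_R1 = (15 - 14.05)²/36000 = 0.0000253 W
  P_R2 = (14.05 - 0)²/16000 = 0.01233 W
  P_R3 = (15 - 14.45)²/43 = 0.007144 W
  P_R4 = (0 - 14.45)²/1200 = 0.1739 W
  P_R5 = (14.05 - 14.45)²/470 = 0.0003406 W
P_total = P_R1 + P_R2 + P_R3 + P_R4 + P_R5 = 0.1937 W

Final answer: 0.1937 W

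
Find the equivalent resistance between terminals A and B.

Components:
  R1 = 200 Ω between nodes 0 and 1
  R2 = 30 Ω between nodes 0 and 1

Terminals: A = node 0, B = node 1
Reduce the network between node 0 (A) and node 1 (B) by series/parallel combination:
  Rp1 = R1 ‖ R2 (parallel, both between nodes 0 and 1) = 1/(1/200 + 1/30) = 26.09 Ω
R_eq = 26.09 Ω

Final answer: 26.09 Ω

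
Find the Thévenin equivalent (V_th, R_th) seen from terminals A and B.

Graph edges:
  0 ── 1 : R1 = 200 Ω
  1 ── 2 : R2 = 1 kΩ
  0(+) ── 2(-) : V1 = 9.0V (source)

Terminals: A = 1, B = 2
Step 1 — V_th is the open-circuit voltage V_A - V_B (nothing connected across the terminals).
Nodal analysis, taking node 2 as the 0 V reference.
Source V1 fixes V_0 = 9 V.
KCL at each unknown node (sum of currents leaving = 0; resistances in Ω):
  Node 1: (V_1 - 9)/200 + (V_1 - 0)/1000 = 0
Collecting terms: 0.006 × V_1 = 0.045  =>  V_1 = 7.5 V
V_th = V_1 - V_2 = 7.5 - 0 = 7.5 V
Step 2 — R_th: zero the source — replace V1 by a short circuit (node 2 merges into node 0) — and find the resistance seen between A (node 1) and B (node 0).
Reduce the network between node 1 (A) and node 0 (B) by series/parallel combination:
  Rp1 = R1 ‖ R2 (parallel, both between nodes 0 and 1) = 1/(1/200 + 1/1000) = 166.7 Ω
R_th = 166.7 Ω

Final answer: V_th = 7.5 V, R_th = 166.7 Ω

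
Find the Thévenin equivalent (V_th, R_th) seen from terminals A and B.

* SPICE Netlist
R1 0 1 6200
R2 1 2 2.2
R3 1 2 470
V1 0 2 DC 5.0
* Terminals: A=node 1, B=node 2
Step 1 — V_th is the open-circuit voltage V_A - V_B (nothing connected across the terminals).
Nodal analysis, taking node 2 as the 0 V reference.
Source V1 fixes V_0 = 5 V.
KCL at each unknown node (sum of currents leaving = 0; resistances in Ω):
  Node 1: (V_1 - 5)/6200 + (V_1 - 0)/2.2 + (V_1 - 0)/470 = 0
Collecting terms: 0.4568 × V_1 = 0.0008065  =>  V_1 = 0.001765 V
V_th = V_1 - V_2 = 0.001765 - 0 = 0.001765 V
Step 2 — R_th: zero the source — replace V1 by a short circuit (node 2 merges into node 0) — and find the resistance seen between A (node 1) and B (node 0).
Reduce the network between node 1 (A) and node 0 (B) by series/parallel combination:
  Rp1 = R1 ‖ R2 ‖ R3 (parallel, all between nodes 0 and 1) = 1/(1/6200 + 1/2.2 + 1/470) = 2.189 Ω
R_th = 2.189 Ω

Final answer: V_th = 0.001765 V, R_th = 2.189 Ω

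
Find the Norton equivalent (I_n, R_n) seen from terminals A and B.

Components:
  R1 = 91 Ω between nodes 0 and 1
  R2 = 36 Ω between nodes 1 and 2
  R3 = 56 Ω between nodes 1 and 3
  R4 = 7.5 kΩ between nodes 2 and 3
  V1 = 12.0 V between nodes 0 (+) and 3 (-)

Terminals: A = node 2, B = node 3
Find the Thévenin equivalent first; then I_n = V_th/R_th and R_n = R_th.
Step 1 — V_th is the open-circuit voltage V_A - V_B (nothing connected across the terminals).
Nodal analysis, taking node 3 as the 0 V reference.
Source V1 fixes V_0 = 12 V.
KCL at each unknown node (sum of currents leaving = 0; resistances in Ω):
  Node 1: (V_1 - 12)/91 + (V_1 - V_2)/36 + (V_1 - 0)/56 = 0
  Node 2: (V_2 - V_1)/36 + (V_2 - 0)/7500 = 0
Collecting terms (coefficients in siemens):
  0.05662·V_1 - 0.02778·V_2 = 0.1319
  0.02791·V_2 - 0.02778·V_1 = 0
Determinant D = (0.05662)(0.02791) - (-0.02778)(-0.02778) = 0.0008088
V_1 = [(0.1319)(0.02791) - (-0.02778)(0)]/D = 4.55 V
V_2 = [(0.05662)(0) - (0.1319)(-0.02778)]/D = 4.529 V
V_th = V_2 - V_3 = 4.529 - 0 = 4.529 V
Step 2 — R_th: zero the source — replace V1 by a short circuit (node 3 merges into node 0) — and find the resistance seen between A (node 2) and B (node 0).
Reduce the network between node 2 (A) and node 0 (B) by series/parallel combination:
  Rp1 = R1 ‖ R3 (parallel, both between nodes 0 and 1) = 1/(1/91 + 1/56) = 34.67 Ω
  Rs1 = R2 + Rp1 (series, joined only at node 1) = 36 + 34.67 = 70.67 Ω
  Rp2 = R4 ‖ Rs1 (parallel, both between nodes 0 and 2) = 1/(1/7500 + 1/70.67) = 70.01 Ω
R_th = 70.01 Ω
I_n = V_th/R_th = 4.529/70.01 = 0.06469 A, and R_n = R_th = 70.01 Ω

Final answer: I_n = 0.06469 A, R_n = 70.01 Ω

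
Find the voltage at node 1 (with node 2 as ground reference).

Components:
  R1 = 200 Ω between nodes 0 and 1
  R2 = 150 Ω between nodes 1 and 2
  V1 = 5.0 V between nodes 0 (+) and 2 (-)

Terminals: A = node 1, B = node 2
Nodal analysis, taking node 2 as the 0 V reference.
Source V1 fixes V_0 = 5 V.
KCL at each unknown node (sum of currents leaving = 0; resistances in Ω):
  Node 1: (V_1 - 5)/200 + (V_1 - 0)/150 = 0
Collecting terms: 0.01167 × V_1 = 0.025  =>  V_1 = 2.143 V
The requested potential is V_1 = 2.143 V.

Final answer: V_1 = 2.143 V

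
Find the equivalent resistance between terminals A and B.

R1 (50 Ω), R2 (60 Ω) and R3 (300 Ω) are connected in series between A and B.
Reduce the network between node 0 (A) and node 3 (B) by series/parallel combination:
  Rs1 = R1 + R2 (series, joined only at node 1) = 50 + 60 = 110 Ω
  Rs2 = R3 + Rs1 (series, joined only at node 2) = 300 + 110 = 410 Ω
R_eq = 410 Ω

Final answer: 410 Ω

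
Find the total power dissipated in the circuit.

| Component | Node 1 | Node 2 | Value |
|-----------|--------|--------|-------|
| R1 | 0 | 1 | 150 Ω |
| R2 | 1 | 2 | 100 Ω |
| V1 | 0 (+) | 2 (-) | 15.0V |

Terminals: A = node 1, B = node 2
Nodal analysis, taking node 2 as the 0 V reference.
Source V1 fixes V_0 = 15 V.
KCL at each unknown node (sum of currents leaving = 0; resistances in Ω):
  Node 1: (V_1 - 15)/150 + (V_1 - 0)/100 = 0
Collecting terms: 0.01667 × V_1 = 0.1  =>  V_1 = 6 V
Power in each resistor, P = (ΔV)²/R:
  P_R1 = (15 - 6)²/150 = 0.54 W
  P_R2 = (6 - 0)²/100 = 0.36 W
P_total = P_R1 + P_R2 = 0.9 W

Final answer: 0.9 W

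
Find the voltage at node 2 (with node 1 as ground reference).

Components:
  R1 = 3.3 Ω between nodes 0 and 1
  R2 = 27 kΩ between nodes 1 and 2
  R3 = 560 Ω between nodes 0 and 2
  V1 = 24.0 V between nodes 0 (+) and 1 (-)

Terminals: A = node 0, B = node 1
Nodal analysis, taking node 1 as the 0 V reference.
Source V1 fixes V_0 = 24 V.
KCL at each unknown node (sum of currents leaving = 0; resistances in Ω):
  Node 2: (V_2 - 0)/27000 + (V_2 - 24)/560 = 0
Collecting terms: 0.001823 × V_2 = 0.04286  =>  V_2 = 23.51 V
The requested potential is V_2 = 23.51 V.

Final answer: V_2 = 23.51 V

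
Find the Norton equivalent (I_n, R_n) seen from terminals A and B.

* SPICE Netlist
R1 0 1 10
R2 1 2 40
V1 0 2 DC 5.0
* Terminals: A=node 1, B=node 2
Find the Thévenin equivalent first; then I_n = V_th/R_th and R_n = R_th.
Step 1 — V_th is the open-circuit voltage V_A - V_B (nothing connected across the terminals).
Nodal analysis, taking node 2 as the 0 V reference.
Source V1 fixes V_0 = 5 V.
KCL at each unknown node (sum of currents leaving = 0; resistances in Ω):
  Node 1: (V_1 - 5)/10 + (V_1 - 0)/40 = 0
Collecting terms: 0.125 × V_1 = 0.5  =>  V_1 = 4 V
V_th = V_1 - V_2 = 4 - 0 = 4 V
Step 2 — R_th: zero the source — replace V1 by a short circuit (node 2 merges into node 0) — and find the resistance seen between A (node 1) and B (node 0).
Reduce the network between node 1 (A) and node 0 (B) by series/parallel combination:
  Rp1 = R1 ‖ R2 (parallel, both between nodes 0 and 1) = 1/(1/10 + 1/40) = 8 Ω
R_th = 8 Ω
I_n = V_th/R_th = 4/8 = 0.5 A, and R_n = R_th = 8 Ω

Final answer: I_n = 0.5 A, R_n = 8 Ω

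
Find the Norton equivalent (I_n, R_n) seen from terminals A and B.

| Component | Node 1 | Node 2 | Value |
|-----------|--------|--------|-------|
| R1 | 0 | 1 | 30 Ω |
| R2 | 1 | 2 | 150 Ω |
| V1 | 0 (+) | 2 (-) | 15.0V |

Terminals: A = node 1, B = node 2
Find the Thévenin equivalent first; then I_n = V_th/R_th and R_n = R_th.
Step 1 — V_th is the open-circuit voltage V_A - V_B (nothing connected across the terminals).
Nodal analysis, taking node 2 as the 0 V reference.
Source V1 fixes V_0 = 15 V.
KCL at each unknown node (sum of currents leaving = 0; resistances in Ω):
  Node 1: (V_1 - 15)/30 + (V_1 - 0)/150 = 0
Collecting terms: 0.04 × V_1 = 0.5  =>  V_1 = 12.5 V
V_th = V_1 - V_2 = 12.5 - 0 = 12.5 V
Step 2 — R_th: zero the source — replace V1 by a short circuit (node 2 merges into node 0) — and find the resistance seen between A (node 1) and B (node 0).
Reduce the network between node 1 (A) and node 0 (B) by series/parallel combination:
  Rp1 = R1 ‖ R2 (parallel, both between nodes 0 and 1) = 1/(1/30 + 1/150) = 25 Ω
R_th = 25 Ω
I_n = V_th/R_th = 12.5/25 = 0.5 A, and R_n = R_th = 25 Ω

Final answer: I_n = 0.5 A, R_n = 25 Ω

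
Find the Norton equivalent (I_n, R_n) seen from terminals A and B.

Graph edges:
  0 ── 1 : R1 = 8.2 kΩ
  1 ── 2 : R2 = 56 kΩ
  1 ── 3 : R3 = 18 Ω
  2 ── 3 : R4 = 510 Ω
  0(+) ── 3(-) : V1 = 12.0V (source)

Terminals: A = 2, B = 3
Find the Thévenin equivalent first; then I_n = V_th/R_th and R_n = R_th.
Step 1 — V_th is the open-circuit voltage V_A - V_B (nothing connected across the terminals).
Nodal analysis, taking node 3 as the 0 V reference.
Source V1 fixes V_0 = 12 V.
KCL at each unknown node (sum of currents leaving = 0; resistances in Ω):
  Node 1: (V_1 - 12)/8200 + (V_1 - V_2)/56000 + (V_1 - 0)/18 = 0
  Node 2: (V_2 - V_1)/56000 + (V_2 - 0)/510 = 0
Collecting terms (coefficients in siemens):
  0.0557·V_1 - 0.00001786·V_2 = 0.001463
  0.001979·V_2 - 0.00001786·V_1 = 0
Determinant D = (0.0557)(0.001979) - (-0.00001786)(-0.00001786) = 0.0001102
V_1 = [(0.001463)(0.001979) - (-0.00001786)(0)]/D = 0.02628 V
V_2 = [(0.0557)(0) - (0.001463)(-0.00001786)]/D = 0.0002371 V
V_th = V_2 - V_3 = 0.0002371 - 0 = 0.0002371 V
Step 2 — R_th: zero the source — replace V1 by a short circuit (node 3 merges into node 0) — and find the resistance seen between A (node 2) and B (node 0).
Reduce the network between node 2 (A) and node 0 (B) by series/parallel combination:
  Rp1 = R1 ‖ R3 (parallel, both between nodes 0 and 1) = 1/(1/8200 + 1/18) = 17.96 Ω
  Rs1 = R2 + Rp1 (series, joined only at node 1) = 56000 + 17.96 = 56020 Ω
  Rp2 = R4 ‖ Rs1 (parallel, both between nodes 0 and 2) = 1/(1/510 + 1/56020) = 505.4 Ω
R_th = 505.4 Ω
I_n = V_th/R_th = 0.0002371/505.4 = 0.0000004692 A, and R_n = R_th = 505.4 Ω

Final answer: I_n = 4.692e-07 A, R_n = 505.4 Ω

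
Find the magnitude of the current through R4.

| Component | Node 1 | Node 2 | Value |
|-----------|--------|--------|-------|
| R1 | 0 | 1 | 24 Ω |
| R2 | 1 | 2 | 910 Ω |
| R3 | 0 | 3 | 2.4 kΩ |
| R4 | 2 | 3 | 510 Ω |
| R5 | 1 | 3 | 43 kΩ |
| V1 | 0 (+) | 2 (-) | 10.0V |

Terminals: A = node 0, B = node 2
Nodal analysis, taking node 2 as the 0 V reference.
Source V1 fixes V_0 = 10 V.
KCL at each unknown node (sum of currents leaving = 0; resistances in Ω):
  Node 1: (V_1 - 10)/24 + (V_1 - 0)/910 + (V_1 - V_3)/43000 = 0
  Node 3: (V_3 - 10)/2400 + (V_3 - 0)/510 + (V_3 - V_1)/43000 = 0
Collecting terms (coefficients in siemens):
  0.04279·V_1 - 0.00002326·V_3 = 0.4167
  0.002401·V_3 - 0.00002326·V_1 = 0.004167
Determinant D = (0.04279)(0.002401) - (-0.00002326)(-0.00002326) = 0.0001027
V_1 = [(0.4167)(0.002401) - (-0.00002326)(0.004167)]/D = 9.739 V
V_3 = [(0.04279)(0.004167) - (0.4167)(-0.00002326)]/D = 1.83 V
I_R4 = (V_2 - V_3)/R4 = (0 - 1.83)/510 = -0.003588 A
|I_R4| = 0.003588 A

Final answer: |I_R4| = 0.003588 A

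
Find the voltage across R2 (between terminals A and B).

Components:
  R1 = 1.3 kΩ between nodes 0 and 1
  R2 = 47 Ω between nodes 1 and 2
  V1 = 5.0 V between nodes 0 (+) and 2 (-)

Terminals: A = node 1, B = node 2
R1 and R2 are in series across V1 (node 0 → node 1 → node 2), and the output A–B is taken across R2, so this is a voltage divider.
Series current: I = V1/(R1 + R2) = 5/(1300 + 47) = 5/1347 = 0.003712 A
V_R2 = I × R2 = V1 × R2/(R1 + R2) = 5 × 47/1347 = 0.1745 V

Final answer: 0.1745 V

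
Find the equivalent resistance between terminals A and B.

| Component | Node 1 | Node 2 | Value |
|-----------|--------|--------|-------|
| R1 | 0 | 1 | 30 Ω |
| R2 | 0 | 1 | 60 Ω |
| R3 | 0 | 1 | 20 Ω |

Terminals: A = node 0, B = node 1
Reduce the network between node 0 (A) and node 1 (B) by series/parallel combination:
  Rp1 = R1 ‖ R2 ‖ R3 (parallel, all between nodes 0 and 1) = 1/(1/30 + 1/60 + 1/20) = 10 Ω
R_eq = 10 Ω

Final answer: 10 Ω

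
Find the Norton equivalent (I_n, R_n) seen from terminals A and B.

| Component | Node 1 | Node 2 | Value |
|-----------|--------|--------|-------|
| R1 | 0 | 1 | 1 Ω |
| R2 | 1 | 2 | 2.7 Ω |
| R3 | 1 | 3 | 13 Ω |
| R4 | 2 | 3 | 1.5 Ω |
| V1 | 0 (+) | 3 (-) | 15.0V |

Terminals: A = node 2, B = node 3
Find the Thévenin equivalent first; then I_n = V_th/R_th and R_n = R_th.
Step 1 — V_th is the open-circuit voltage V_A - V_B (nothing connected across the terminals).
Nodal analysis, taking node 3 as the 0 V reference.
Source V1 fixes V_0 = 15 V.
KCL at each unknown node (sum of currents leaving = 0; resistances in Ω):
  Node 1: (V_1 - 15)/1 + (V_1 - V_2)/2.7 + (V_1 - 0)/13 = 0
  Node 2: (V_2 - V_1)/2.7 + (V_2 - 0)/1.5 = 0
Collecting terms (coefficients in siemens):
  1.447·V_1 - 0.3704·V_2 = 15
  1.037·V_2 - 0.3704·V_1 = 0
Determinant D = (1.447)(1.037) - (-0.3704)(-0.3704) = 1.364
V_1 = [(15)(1.037) - (-0.3704)(0)]/D = 11.41 V
V_2 = [(1.447)(0) - (15)(-0.3704)]/D = 4.074 V
V_th = V_2 - V_3 = 4.074 - 0 = 4.074 V
Step 2 — R_th: zero the source — replace V1 by a short circuit (node 3 merges into node 0) — and find the resistance seen between A (node 2) and B (node 0).
Reduce the network between node 2 (A) and node 0 (B) by series/parallel combination:
  Rp1 = R1 ‖ R3 (parallel, both between nodes 0 and 1) = 1/(1/1 + 1/13) = 0.9286 Ω
  Rs1 = R2 + Rp1 (series, joined only at node 1) = 2.7 + 0.9286 = 3.629 Ω
  Rp2 = R4 ‖ Rs1 (parallel, both between nodes 0 and 2) = 1/(1/1.5 + 1/3.629) = 1.061 Ω
R_th = 1.061 Ω
I_n = V_th/R_th = 4.074/1.061 = 3.839 A, and R_n = R_th = 1.061 Ω

Final answer: I_n = 3.839 A, R_n = 1.061 Ω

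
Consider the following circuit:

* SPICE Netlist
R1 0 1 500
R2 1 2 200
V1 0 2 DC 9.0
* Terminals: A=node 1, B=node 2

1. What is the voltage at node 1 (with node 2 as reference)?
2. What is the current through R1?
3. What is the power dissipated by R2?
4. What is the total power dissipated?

Nodal analysis, taking node 2 as the 0 V reference.
Source V1 fixes V_0 = 9 V.
KCL at each unknown node (sum of currents leaving = 0; resistances in Ω):
  Node 1: (V_1 - 9)/500 + (V_1 - 0)/200 = 0
Collecting terms: 0.007 × V_1 = 0.018  =>  V_1 = 2.571 V
Part 1:
  Read off the nodal solution: V_1 = 2.571 V
Part 2:
  I_R1 = (V_0 - V_1)/R1 = (9 - 2.571)/500 = 0.01286 A
  Magnitude: I_R1 = 0.01286 A
Part 3:
  I_R2 = (V_1 - V_2)/R2 = (2.571 - 0)/200 = 0.01286 A
  P_R2 = I_R2² × R2 = (0.01286)² × 200 = 0.03306 W
Part 4:
  Power in each resistor, P = (ΔV)²/R:
    P_R1 = (9 - 2.571)²/500 = 0.08265 W
    P_R2 = (2.571 - 0)²/200 = 0.03306 W
  P_total = P_R1 + P_R2 = 0.1157 W

Final answers:
1. V_1 = 2.571 V
2. I_R1 = 0.01286 A
3. P_R2 = 0.03306 W
4. P_total = 0.1157 W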